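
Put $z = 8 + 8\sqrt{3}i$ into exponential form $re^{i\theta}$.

r = |z| = sqrt((8)^2 + (8*sqrt(3))^2) = sqrt(64 + 192) = sqrt(256) = 16
θ = arctan(b/a) = arctan(13.8564/8) (quadrant-adjusted) = 60° = π/3
z = 16e^(i*π/3)


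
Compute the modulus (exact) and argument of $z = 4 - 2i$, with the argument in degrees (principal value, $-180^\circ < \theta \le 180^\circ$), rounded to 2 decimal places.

|z| = sqrt(4^2 + (-2)^2) = sqrt(20)
arg(z) = arctan(b/a) = arctan(-2/4) (quadrant-adjusted) = -26.57°


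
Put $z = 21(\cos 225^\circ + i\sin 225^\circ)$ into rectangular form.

a = r cos θ = 21 * -sqrt(2)/2 = -21*sqrt(2)/2
b = r sin θ = 21 * -sqrt(2)/2 = -21*sqrt(2)/2
z = -21*sqrt(2)/2 - (21*sqrt(2)/2)i


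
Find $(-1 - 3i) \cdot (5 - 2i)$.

(a1*a2 - b1*b2) + (a1*b2 + b1*a2)i
= (-5 - 6) + (2 + (-15))i
= -11 - 13i


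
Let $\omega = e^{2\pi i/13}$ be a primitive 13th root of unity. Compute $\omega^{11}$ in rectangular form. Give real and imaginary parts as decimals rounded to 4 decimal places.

ω^11 = e^(2πi·11/13) = e^(i·22π/13)
= cos(22π/13) + i sin(22π/13)
= 0.5681 - 0.8230i


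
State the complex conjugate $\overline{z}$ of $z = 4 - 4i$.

If z = a + bi, then conjugate(z) = a - bi
conjugate(4 - 4i) = 4 + 4i


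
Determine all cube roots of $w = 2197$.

|w| = 2197, arg(w) = 0°
Root modulus = 2197^(1/3) = 13
Root arguments: θ_k = (0° + 360°k)/3 for k = 0, 1, ..., 2
Roots: 13, -13/2 + (13*sqrt(3)/2)i, -13/2 - (13*sqrt(3)/2)i


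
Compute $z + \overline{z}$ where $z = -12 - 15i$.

z + conjugate(z) = (a + bi) + (a - bi) = 2a
= 2 * (-12) = -24


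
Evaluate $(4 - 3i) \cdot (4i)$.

(a1*a2 - b1*b2) + (a1*b2 + b1*a2)i
= (0 - (-12)) + (16 + 0)i
= 12 + 16i


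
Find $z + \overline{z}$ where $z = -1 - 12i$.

z + conjugate(z) = (a + bi) + (a - bi) = 2a
= 2 * (-1) = -2


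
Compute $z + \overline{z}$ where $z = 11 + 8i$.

z + conjugate(z) = (a + bi) + (a - bi) = 2a
= 2 * 11 = 22


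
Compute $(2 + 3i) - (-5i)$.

(2 - 0) + (3 - (-5))i = 2 + 8i


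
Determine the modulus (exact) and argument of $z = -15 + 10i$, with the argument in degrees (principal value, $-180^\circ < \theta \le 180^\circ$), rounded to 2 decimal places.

|z| = sqrt((-15)^2 + 10^2) = sqrt(325)
arg(z) = arctan(b/a) = arctan(10/-15) (quadrant-adjusted) = 146.31°


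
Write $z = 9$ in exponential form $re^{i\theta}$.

r = |z| = sqrt((9)^2 + (0)^2) = sqrt(81 + 0) = sqrt(81) = 9
b = 0 and a > 0, so z lies on the positive real axis: θ = 0
z = 9e^(i*0) = 9


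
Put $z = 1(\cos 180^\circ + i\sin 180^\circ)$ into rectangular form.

a = r cos θ = 1 * -1 = -1
b = r sin θ = 1 * 0 = 0
z = -1


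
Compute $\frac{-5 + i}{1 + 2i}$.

Multiply numerator and denominator by conjugate (1 - 2i):
= (-5 + i)(1 - 2i) / (1^2 + 2^2)
= (-3 + 11i) / 5
= -3/5 + (11/5)i


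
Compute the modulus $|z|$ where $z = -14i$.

|z| = sqrt(a^2 + b^2) = sqrt(0^2 + (-14)^2) = sqrt(196) = 14


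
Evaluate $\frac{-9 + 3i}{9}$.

Divisor is real, so divide each part by 9:
= -1 + (1/3)i


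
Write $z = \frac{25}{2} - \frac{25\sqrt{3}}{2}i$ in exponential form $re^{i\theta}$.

r = |z| = sqrt((25/2)^2 + (-25*sqrt(3)/2)^2) = sqrt(625/4 + 1875/4) = sqrt(625) = 25
θ = arctan(b/a) = arctan(-21.6506/12.5) (quadrant-adjusted) = -60° = -π/3
z = 25e^(-i*π/3)


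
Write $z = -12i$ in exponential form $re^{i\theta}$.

r = |z| = sqrt((0)^2 + (-12)^2) = sqrt(0 + 144) = sqrt(144) = 12
a = 0 and b < 0, so z lies on the negative imaginary axis: θ = -90° = -π/2
z = 12e^(-i*π/2)


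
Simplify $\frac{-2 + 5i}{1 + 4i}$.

Multiply numerator and denominator by conjugate (1 - 4i):
= (-2 + 5i)(1 - 4i) / (1^2 + 4^2)
= (18 + 13i) / 17
= 18/17 + (13/17)i


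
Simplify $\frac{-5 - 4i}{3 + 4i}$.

Multiply numerator and denominator by conjugate (3 - 4i):
= (-5 - 4i)(3 - 4i) / (3^2 + 4^2)
= (-31 + 8i) / 25
= -31/25 + (8/25)i


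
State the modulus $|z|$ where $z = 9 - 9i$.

|z| = sqrt(a^2 + b^2) = sqrt(9^2 + (-9)^2) = sqrt(162) = sqrt(162)


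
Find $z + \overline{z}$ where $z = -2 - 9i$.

z + conjugate(z) = (a + bi) + (a - bi) = 2a
= 2 * (-2) = -4


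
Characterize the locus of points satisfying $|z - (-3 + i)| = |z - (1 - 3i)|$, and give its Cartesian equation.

|z - z1| = |z - z2| means z is equidistant from z1 and z2,
i.e. the perpendicular bisector of the segment from (-3, 1) to (1, -3) (midpoint (-1, -1)).
With z = x + yi, square both sides:
(x - (-3))^2 + (y - 1)^2 = (x - 1)^2 + (y - (-3))^2
The x^2 and y^2 terms cancel: 8x + (-8)y = 10 - 10 = 0
Simplify: x - y = 0
Locus: Perpendicular bisector of the segment from (-3, 1) to (1, -3): the line x - y = 0


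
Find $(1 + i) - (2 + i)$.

(1 - 2) + (1 - 1)i = -1


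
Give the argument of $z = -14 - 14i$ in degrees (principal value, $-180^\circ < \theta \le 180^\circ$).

θ = arctan(b/a) = arctan(-14/-14) (quadrant-adjusted) = -135°


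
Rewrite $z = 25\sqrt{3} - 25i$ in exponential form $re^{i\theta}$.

r = |z| = sqrt((25*sqrt(3))^2 + (-25)^2) = sqrt(1875 + 625) = sqrt(2500) = 50
θ = arctan(b/a) = arctan(-25/43.3013) (quadrant-adjusted) = -30° = -π/6
z = 50e^(-i*π/6)


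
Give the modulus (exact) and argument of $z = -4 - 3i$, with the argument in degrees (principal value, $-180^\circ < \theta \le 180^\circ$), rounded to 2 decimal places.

|z| = sqrt((-4)^2 + (-3)^2) = 5
arg(z) = arctan(b/a) = arctan(-3/-4) (quadrant-adjusted) = -143.13°


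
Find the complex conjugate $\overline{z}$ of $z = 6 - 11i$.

If z = a + bi, then conjugate(z) = a - bi
conjugate(6 - 11i) = 6 + 11i


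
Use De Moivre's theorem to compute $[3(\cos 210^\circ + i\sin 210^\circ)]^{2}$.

By De Moivre: z^n = r^n(cos(nθ) + i sin(nθ))
= 3^2(cos(2*210°) + i sin(2*210°))
= 9(cos 60° + i sin 60°)
= 9/2 + (9*sqrt(3)/2)i


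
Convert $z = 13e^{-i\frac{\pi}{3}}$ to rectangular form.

a = r cos θ = 13 * 1/2 = 13/2
b = r sin θ = 13 * -sqrt(3)/2 = -13*sqrt(3)/2
z = 13/2 - (13*sqrt(3)/2)i


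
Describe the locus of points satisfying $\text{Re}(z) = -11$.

Re(z) = x where z = x + yi; the equation x = -11 is satisfied by all points with that x-coordinate
Locus: Vertical line x = -11


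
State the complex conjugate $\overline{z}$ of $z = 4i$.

If z = a + bi, then conjugate(z) = a - bi
conjugate(4i) = -4i


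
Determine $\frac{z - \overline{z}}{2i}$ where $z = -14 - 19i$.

z - conjugate(z) = 2bi
(z - conjugate(z))/(2i) = 2bi/(2i) = b = -19


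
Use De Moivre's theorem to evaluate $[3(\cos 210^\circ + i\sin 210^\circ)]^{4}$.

By De Moivre: z^n = r^n(cos(nθ) + i sin(nθ))
= 3^4(cos(4*210°) + i sin(4*210°))
= 81(cos 120° + i sin 120°)
= -81/2 + (81*sqrt(3)/2)i


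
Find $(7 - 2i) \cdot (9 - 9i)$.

(a1*a2 - b1*b2) + (a1*b2 + b1*a2)i
= (63 - 18) + (-63 + (-18))i
= 45 - 81i


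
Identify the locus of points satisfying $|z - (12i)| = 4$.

|z - z0| = r describes a circle centered at z0 with radius r
Here z0 = 12i and r = 4
Locus: Circle centered at (0, 12) with radius 4


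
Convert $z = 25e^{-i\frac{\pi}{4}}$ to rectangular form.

a = r cos θ = 25 * sqrt(2)/2 = 25*sqrt(2)/2
b = r sin θ = 25 * -sqrt(2)/2 = -25*sqrt(2)/2
z = 25*sqrt(2)/2 - (25*sqrt(2)/2)i


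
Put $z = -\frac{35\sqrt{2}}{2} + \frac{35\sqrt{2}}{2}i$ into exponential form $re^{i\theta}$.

r = |z| = sqrt((-35*sqrt(2)/2)^2 + (35*sqrt(2)/2)^2) = sqrt(1225/2 + 1225/2) = sqrt(1225) = 35
θ = arctan(b/a) = arctan(24.7487/-24.7487) (quadrant-adjusted) = 135° = 3π/4
z = 35e^(i*3π/4)


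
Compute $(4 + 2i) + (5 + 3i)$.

(4 + 5) + (2 + 3)i = 9 + 5i


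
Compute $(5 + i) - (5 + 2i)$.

(5 - 5) + (1 - 2)i = -i


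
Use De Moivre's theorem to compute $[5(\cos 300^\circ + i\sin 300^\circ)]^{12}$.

By De Moivre: z^n = r^n(cos(nθ) + i sin(nθ))
= 5^12(cos(12*300°) + i sin(12*300°))
= 244140625(cos 0° + i sin 0°)
= 244140625


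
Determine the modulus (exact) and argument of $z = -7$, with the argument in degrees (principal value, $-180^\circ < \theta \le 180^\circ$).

|z| = sqrt((-7)^2 + 0^2) = 7
b = 0 and a < 0, so z lies on the negative real axis: arg(z) = 180°


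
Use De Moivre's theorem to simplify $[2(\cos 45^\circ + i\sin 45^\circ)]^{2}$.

By De Moivre: z^n = r^n(cos(nθ) + i sin(nθ))
= 2^2(cos(2*45°) + i sin(2*45°))
= 4(cos 90° + i sin 90°)
= 4i


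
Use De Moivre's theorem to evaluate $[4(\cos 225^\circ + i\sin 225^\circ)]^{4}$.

By De Moivre: z^n = r^n(cos(nθ) + i sin(nθ))
= 4^4(cos(4*225°) + i sin(4*225°))
= 256(cos 180° + i sin 180°)
= -256


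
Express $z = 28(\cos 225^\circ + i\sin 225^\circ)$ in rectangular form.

a = r cos θ = 28 * -sqrt(2)/2 = -14*sqrt(2)
b = r sin θ = 28 * -sqrt(2)/2 = -14*sqrt(2)
z = -14*sqrt(2) - 14*sqrt(2)i


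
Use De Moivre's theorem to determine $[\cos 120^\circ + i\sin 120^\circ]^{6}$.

By De Moivre: z^n = r^n(cos(nθ) + i sin(nθ))
= 1^6(cos(6*120°) + i sin(6*120°))
= 1(cos 0° + i sin 0°)
= 1


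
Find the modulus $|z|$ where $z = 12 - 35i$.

|z| = sqrt(a^2 + b^2) = sqrt(12^2 + (-35)^2) = sqrt(1369) = 37


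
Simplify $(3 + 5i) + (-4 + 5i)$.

(3 + (-4)) + (5 + 5)i = -1 + 10i


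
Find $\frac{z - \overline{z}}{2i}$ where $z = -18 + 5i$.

z - conjugate(z) = 2bi
(z - conjugate(z))/(2i) = 2bi/(2i) = b = 5


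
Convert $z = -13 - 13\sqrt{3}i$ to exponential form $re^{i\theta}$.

r = |z| = sqrt((-13)^2 + (-13*sqrt(3))^2) = sqrt(169 + 507) = sqrt(676) = 26
θ = arctan(b/a) = arctan(-22.5167/-13) (quadrant-adjusted) = -120° = -2π/3
z = 26e^(-i*2π/3)


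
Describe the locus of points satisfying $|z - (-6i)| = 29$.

|z - z0| = r describes a circle centered at z0 with radius r
Here z0 = -6i and r = 29
Locus: Circle centered at (0, -6) with radius 29


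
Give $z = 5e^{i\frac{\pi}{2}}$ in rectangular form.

a = r cos θ = 5 * 0 = 0
b = r sin θ = 5 * 1 = 5
z = 5i


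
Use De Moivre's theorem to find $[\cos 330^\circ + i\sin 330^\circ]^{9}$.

By De Moivre: z^n = r^n(cos(nθ) + i sin(nθ))
= 1^9(cos(9*330°) + i sin(9*330°))
= 1(cos 90° + i sin 90°)
= i


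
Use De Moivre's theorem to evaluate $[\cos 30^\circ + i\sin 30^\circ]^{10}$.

By De Moivre: z^n = r^n(cos(nθ) + i sin(nθ))
= 1^10(cos(10*30°) + i sin(10*30°))
= 1(cos 300° + i sin 300°)
= 1/2 - (sqrt(3)/2)i


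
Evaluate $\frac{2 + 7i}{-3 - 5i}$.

Multiply numerator and denominator by conjugate (-3 + 5i):
= (2 + 7i)(-3 + 5i) / ((-3)^2 + (-5)^2)
= (-41 - 11i) / 34
= -41/34 - (11/34)i


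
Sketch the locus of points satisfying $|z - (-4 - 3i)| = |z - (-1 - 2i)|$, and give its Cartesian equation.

|z - z1| = |z - z2| means z is equidistant from z1 and z2,
i.e. the perpendicular bisector of the segment from (-4, -3) to (-1, -2) (midpoint (-5/2, -5/2)).
With z = x + yi, square both sides:
(x - (-4))^2 + (y - (-3))^2 = (x - (-1))^2 + (y - (-2))^2
The x^2 and y^2 terms cancel: 6x + 2y = 5 - 25 = -20
Simplify: 3x + y = -10
Locus: Perpendicular bisector of the segment from (-4, -3) to (-1, -2): the line 3x + y = -10


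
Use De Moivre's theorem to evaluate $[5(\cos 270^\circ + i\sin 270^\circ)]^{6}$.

By De Moivre: z^n = r^n(cos(nθ) + i sin(nθ))
= 5^6(cos(6*270°) + i sin(6*270°))
= 15625(cos 180° + i sin 180°)
= -15625


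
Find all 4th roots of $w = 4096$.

|w| = 4096, arg(w) = 0°
Root modulus = 4096^(1/4) = 8
Root arguments: θ_k = (0° + 360°k)/4 for k = 0, 1, ..., 3
Roots: 8, 8i, -8, -8i


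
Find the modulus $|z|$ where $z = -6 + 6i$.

|z| = sqrt(a^2 + b^2) = sqrt((-6)^2 + 6^2) = sqrt(72) = sqrt(72)


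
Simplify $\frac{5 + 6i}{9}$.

Divisor is real, so divide each part by 9:
= 5/9 + (2/3)i


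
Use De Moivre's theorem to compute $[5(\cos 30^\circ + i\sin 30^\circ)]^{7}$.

By De Moivre: z^n = r^n(cos(nθ) + i sin(nθ))
= 5^7(cos(7*30°) + i sin(7*30°))
= 78125(cos 210° + i sin 210°)
= -78125*sqrt(3)/2 - (78125/2)i


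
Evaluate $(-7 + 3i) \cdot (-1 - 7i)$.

(a1*a2 - b1*b2) + (a1*b2 + b1*a2)i
= (7 - (-21)) + (49 + (-3))i
= 28 + 46i


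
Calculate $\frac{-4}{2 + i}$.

Multiply numerator and denominator by conjugate (2 - i):
= (-4)(2 - i) / (2^2 + 1^2)
= (-8 + 4i) / 5
= -8/5 + (4/5)i


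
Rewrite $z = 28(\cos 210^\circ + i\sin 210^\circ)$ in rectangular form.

a = r cos θ = 28 * -sqrt(3)/2 = -14*sqrt(3)
b = r sin θ = 28 * -1/2 = -14
z = -14*sqrt(3) - 14i


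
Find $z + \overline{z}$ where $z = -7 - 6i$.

z + conjugate(z) = (a + bi) + (a - bi) = 2a
= 2 * (-7) = -14


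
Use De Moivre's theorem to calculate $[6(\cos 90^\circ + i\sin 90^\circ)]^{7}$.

By De Moivre: z^n = r^n(cos(nθ) + i sin(nθ))
= 6^7(cos(7*90°) + i sin(7*90°))
= 279936(cos 270° + i sin 270°)
= -279936i


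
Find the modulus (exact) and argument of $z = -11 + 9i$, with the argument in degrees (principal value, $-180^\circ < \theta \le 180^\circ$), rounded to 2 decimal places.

|z| = sqrt((-11)^2 + 9^2) = sqrt(202)
arg(z) = arctan(b/a) = arctan(9/-11) (quadrant-adjusted) = 140.71°


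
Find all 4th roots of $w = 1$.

|w| = 1, arg(w) = 0°
Root modulus = 1^(1/4) = 1
Root arguments: θ_k = (0° + 360°k)/4 for k = 0, 1, ..., 3
Roots: 1, i, -1, -i


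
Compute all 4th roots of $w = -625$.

|w| = 625, arg(w) = 180°
Root modulus = 625^(1/4) = 5
Root arguments: θ_k = (180° + 360°k)/4 for k = 0, 1, ..., 3
Roots: 5*sqrt(2)/2 + (5*sqrt(2)/2)i, -5*sqrt(2)/2 + (5*sqrt(2)/2)i, -5*sqrt(2)/2 - (5*sqrt(2)/2)i, 5*sqrt(2)/2 - (5*sqrt(2)/2)i


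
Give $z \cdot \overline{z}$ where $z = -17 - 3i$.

z * conjugate(z) = |z|^2 = a^2 + b^2
= (-17)^2 + (-3)^2 = 298


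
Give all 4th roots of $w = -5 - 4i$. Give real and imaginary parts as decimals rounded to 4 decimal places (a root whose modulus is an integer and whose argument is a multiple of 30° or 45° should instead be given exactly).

|w| = sqrt(41) ≈ 6.403124, arg(w) ≈ 218.659808°
Root modulus = sqrt(41)^(1/4) ≈ 1.590736
Root arguments: θ_k = (arg(w) + 360°k)/4 for k = 0, 1, ..., 3
Compute each root as (root modulus)(cos θ_k + i sin θ_k) using full-precision intermediates, then round to 4 decimal places.
Roots: 0.9200 + 1.2977i, -1.2977 + 0.9200i, -0.9200 - 1.2977i, 1.2977 - 0.9200i


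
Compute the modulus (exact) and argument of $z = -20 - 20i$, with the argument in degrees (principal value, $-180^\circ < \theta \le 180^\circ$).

|z| = sqrt((-20)^2 + (-20)^2) = sqrt(800)
arg(z) = arctan(b/a) = arctan(-20/-20) (quadrant-adjusted) = -135°


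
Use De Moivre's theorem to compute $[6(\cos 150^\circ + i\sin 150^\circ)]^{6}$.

By De Moivre: z^n = r^n(cos(nθ) + i sin(nθ))
= 6^6(cos(6*150°) + i sin(6*150°))
= 46656(cos 180° + i sin 180°)
= -46656


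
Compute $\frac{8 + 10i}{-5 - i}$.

Multiply numerator and denominator by conjugate (-5 + i):
= (8 + 10i)(-5 + i) / ((-5)^2 + (-1)^2)
= (-50 - 42i) / 26
Divide through by 2: (-25 - 21i) / 13
= -25/13 - (21/13)i


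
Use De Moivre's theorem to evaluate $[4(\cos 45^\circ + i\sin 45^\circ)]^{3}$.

By De Moivre: z^n = r^n(cos(nθ) + i sin(nθ))
= 4^3(cos(3*45°) + i sin(3*45°))
= 64(cos 135° + i sin 135°)
= -32*sqrt(2) + 32*sqrt(2)i


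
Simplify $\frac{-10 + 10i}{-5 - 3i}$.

Multiply numerator and denominator by conjugate (-5 + 3i):
= (-10 + 10i)(-5 + 3i) / ((-5)^2 + (-3)^2)
= (20 - 80i) / 34
Divide through by 2: (10 - 40i) / 17
= 10/17 - (40/17)i


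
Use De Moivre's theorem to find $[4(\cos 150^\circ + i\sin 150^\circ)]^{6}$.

By De Moivre: z^n = r^n(cos(nθ) + i sin(nθ))
= 4^6(cos(6*150°) + i sin(6*150°))
= 4096(cos 180° + i sin 180°)
= -4096


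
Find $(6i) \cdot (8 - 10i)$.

(a1*a2 - b1*b2) + (a1*b2 + b1*a2)i
= (0 - (-60)) + (0 + 48)i
= 60 + 48i


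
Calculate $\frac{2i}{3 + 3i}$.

Multiply numerator and denominator by conjugate (3 - 3i):
= (2i)(3 - 3i) / (3^2 + 3^2)
= (6 + 6i) / 18
Divide through by 6: (1 + i) / 3
= 1/3 + (1/3)i


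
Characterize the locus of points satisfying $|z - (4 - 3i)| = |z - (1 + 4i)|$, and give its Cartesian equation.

|z - z1| = |z - z2| means z is equidistant from z1 and z2,
i.e. the perpendicular bisector of the segment from (4, -3) to (1, 4) (midpoint (5/2, 1/2)).
With z = x + yi, square both sides:
(x - 4)^2 + (y - (-3))^2 = (x - 1)^2 + (y - 4)^2
The x^2 and y^2 terms cancel: -6x + 14y = 17 - 25 = -8
Simplify: 3x - 7y = 4
Locus: Perpendicular bisector of the segment from (4, -3) to (1, 4): the line 3x - 7y = 4


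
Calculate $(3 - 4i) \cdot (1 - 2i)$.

(a1*a2 - b1*b2) + (a1*b2 + b1*a2)i
= (3 - 8) + (-6 + (-4))i
= -5 - 10i


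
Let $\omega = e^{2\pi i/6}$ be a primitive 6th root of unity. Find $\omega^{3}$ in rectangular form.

ω^3 = e^(2πi·3/6) = e^(i·1π)
= cos(1π) + i sin(1π)
= -1


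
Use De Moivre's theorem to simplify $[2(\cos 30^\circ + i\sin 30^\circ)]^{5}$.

By De Moivre: z^n = r^n(cos(nθ) + i sin(nθ))
= 2^5(cos(5*30°) + i sin(5*30°))
= 32(cos 150° + i sin 150°)
= -16*sqrt(3) + 16i


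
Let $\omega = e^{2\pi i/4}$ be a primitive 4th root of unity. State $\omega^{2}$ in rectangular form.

ω^2 = e^(2πi·2/4) = e^(i·1π)
= cos(1π) + i sin(1π)
= -1


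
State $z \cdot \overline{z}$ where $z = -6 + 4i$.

z * conjugate(z) = |z|^2 = a^2 + b^2
= (-6)^2 + 4^2 = 52


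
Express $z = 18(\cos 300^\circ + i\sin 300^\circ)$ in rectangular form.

a = r cos θ = 18 * 1/2 = 9
b = r sin θ = 18 * -sqrt(3)/2 = -9*sqrt(3)
z = 9 - 9*sqrt(3)i


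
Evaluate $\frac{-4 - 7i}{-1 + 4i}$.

Multiply numerator and denominator by conjugate (-1 - 4i):
= (-4 - 7i)(-1 - 4i) / ((-1)^2 + 4^2)
= (-24 + 23i) / 17
= -24/17 + (23/17)i


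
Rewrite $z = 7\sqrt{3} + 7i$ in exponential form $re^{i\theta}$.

r = |z| = sqrt((7*sqrt(3))^2 + (7)^2) = sqrt(147 + 49) = sqrt(196) = 14
θ = arctan(b/a) = arctan(7/12.1244) (quadrant-adjusted) = 30° = π/6
z = 14e^(i*π/6)


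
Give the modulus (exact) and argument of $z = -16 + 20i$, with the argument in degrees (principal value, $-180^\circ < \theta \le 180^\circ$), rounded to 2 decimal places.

|z| = sqrt((-16)^2 + 20^2) = sqrt(656)
arg(z) = arctan(b/a) = arctan(20/-16) (quadrant-adjusted) = 128.66°


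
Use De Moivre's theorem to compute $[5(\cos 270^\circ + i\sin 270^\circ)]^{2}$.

By De Moivre: z^n = r^n(cos(nθ) + i sin(nθ))
= 5^2(cos(2*270°) + i sin(2*270°))
= 25(cos 180° + i sin 180°)
= -25


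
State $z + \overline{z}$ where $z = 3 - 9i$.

z + conjugate(z) = (a + bi) + (a - bi) = 2a
= 2 * 3 = 6


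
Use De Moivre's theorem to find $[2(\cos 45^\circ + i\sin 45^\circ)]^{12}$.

By De Moivre: z^n = r^n(cos(nθ) + i sin(nθ))
= 2^12(cos(12*45°) + i sin(12*45°))
= 4096(cos 180° + i sin 180°)
= -4096


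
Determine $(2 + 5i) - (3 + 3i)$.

(2 - 3) + (5 - 3)i = -1 + 2i


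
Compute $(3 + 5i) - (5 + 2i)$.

(3 - 5) + (5 - 2)i = -2 + 3i


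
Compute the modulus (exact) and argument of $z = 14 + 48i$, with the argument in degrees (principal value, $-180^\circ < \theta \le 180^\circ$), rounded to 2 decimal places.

|z| = sqrt(14^2 + 48^2) = 50
arg(z) = arctan(b/a) = arctan(48/14) (quadrant-adjusted) = 73.74°


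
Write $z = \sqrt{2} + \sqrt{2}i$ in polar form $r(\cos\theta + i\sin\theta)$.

r = |z| = sqrt(a^2 + b^2) = sqrt((sqrt(2))^2 + (sqrt(2))^2) = sqrt(2 + 2) = sqrt(4) = 2
θ = arctan(b/a) = arctan(1.4142/1.4142) (quadrant-adjusted) = 45°
z = 2(cos 45° + i sin 45°)


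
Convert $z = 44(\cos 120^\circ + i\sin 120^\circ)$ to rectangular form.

a = r cos θ = 44 * -1/2 = -22
b = r sin θ = 44 * sqrt(3)/2 = 22*sqrt(3)
z = -22 + 22*sqrt(3)i


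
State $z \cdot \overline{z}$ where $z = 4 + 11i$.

z * conjugate(z) = |z|^2 = a^2 + b^2
= 4^2 + 11^2 = 137


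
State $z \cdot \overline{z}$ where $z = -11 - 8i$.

z * conjugate(z) = |z|^2 = a^2 + b^2
= (-11)^2 + (-8)^2 = 185


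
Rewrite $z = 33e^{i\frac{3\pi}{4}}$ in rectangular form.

a = r cos θ = 33 * -sqrt(2)/2 = -33*sqrt(2)/2
b = r sin θ = 33 * sqrt(2)/2 = 33*sqrt(2)/2
z = -33*sqrt(2)/2 + (33*sqrt(2)/2)i


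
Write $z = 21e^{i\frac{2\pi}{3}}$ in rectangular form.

a = r cos θ = 21 * -1/2 = -21/2
b = r sin θ = 21 * sqrt(3)/2 = 21*sqrt(3)/2
z = -21/2 + (21*sqrt(3)/2)i


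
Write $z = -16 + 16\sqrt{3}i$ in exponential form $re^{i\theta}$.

r = |z| = sqrt((-16)^2 + (16*sqrt(3))^2) = sqrt(256 + 768) = sqrt(1024) = 32
θ = arctan(b/a) = arctan(27.7128/-16) (quadrant-adjusted) = 120° = 2π/3
z = 32e^(i*2π/3)


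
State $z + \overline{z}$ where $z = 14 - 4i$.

z + conjugate(z) = (a + bi) + (a - bi) = 2a
= 2 * 14 = 28


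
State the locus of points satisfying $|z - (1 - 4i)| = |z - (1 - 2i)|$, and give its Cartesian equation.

|z - z1| = |z - z2| means z is equidistant from z1 and z2,
i.e. the perpendicular bisector of the segment from (1, -4) to (1, -2) (midpoint (1, -3)).
With z = x + yi, square both sides:
(x - 1)^2 + (y - (-4))^2 = (x - 1)^2 + (y - (-2))^2
The x^2 and y^2 terms cancel: 0x + 4y = 5 - 17 = -12
Simplify: y = -3
Locus: Perpendicular bisector of the segment from (1, -4) to (1, -2): the line y = -3


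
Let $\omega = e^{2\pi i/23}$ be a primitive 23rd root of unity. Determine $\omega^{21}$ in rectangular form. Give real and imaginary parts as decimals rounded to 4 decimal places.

ω^21 = e^(2πi·21/23) = e^(i·42π/23)
= cos(42π/23) + i sin(42π/23)
= 0.8544 - 0.5196i


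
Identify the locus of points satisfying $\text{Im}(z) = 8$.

Im(z) = y where z = x + yi; the equation y = 8 is satisfied by all points with that y-coordinate
Locus: Horizontal line y = 8


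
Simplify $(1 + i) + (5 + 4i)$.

(1 + 5) + (1 + 4)i = 6 + 5i


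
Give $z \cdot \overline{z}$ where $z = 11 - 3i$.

z * conjugate(z) = |z|^2 = a^2 + b^2
= 11^2 + (-3)^2 = 130


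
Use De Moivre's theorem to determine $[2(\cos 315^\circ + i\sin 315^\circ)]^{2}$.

By De Moivre: z^n = r^n(cos(nθ) + i sin(nθ))
= 2^2(cos(2*315°) + i sin(2*315°))
= 4(cos 270° + i sin 270°)
= -4i


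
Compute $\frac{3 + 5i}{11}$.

Divisor is real, so divide each part by 11:
= 3/11 + (5/11)i


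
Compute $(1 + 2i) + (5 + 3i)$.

(1 + 5) + (2 + 3)i = 6 + 5i


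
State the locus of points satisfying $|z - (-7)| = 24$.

|z - z0| = r describes a circle centered at z0 with radius r
Here z0 = -7 and r = 24
Locus: Circle centered at (-7, 0) with radius 24


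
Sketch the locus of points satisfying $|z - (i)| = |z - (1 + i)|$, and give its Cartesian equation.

|z - z1| = |z - z2| means z is equidistant from z1 and z2,
i.e. the perpendicular bisector of the segment from (0, 1) to (1, 1) (midpoint (1/2, 1)).
With z = x + yi, square both sides:
(x - 0)^2 + (y - 1)^2 = (x - 1)^2 + (y - 1)^2
The x^2 and y^2 terms cancel: 2x + 0y = 2 - 1 = 1
Simplify: x = 1/2
Locus: Perpendicular bisector of the segment from (0, 1) to (1, 1): the line x = 1/2


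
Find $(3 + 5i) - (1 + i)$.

(3 - 1) + (5 - 1)i = 2 + 4i


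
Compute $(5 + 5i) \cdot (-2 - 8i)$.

(a1*a2 - b1*b2) + (a1*b2 + b1*a2)i
= (-10 - (-40)) + (-40 + (-10))i
= 30 - 50i


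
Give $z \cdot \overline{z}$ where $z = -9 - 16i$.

z * conjugate(z) = |z|^2 = a^2 + b^2
= (-9)^2 + (-16)^2 = 337


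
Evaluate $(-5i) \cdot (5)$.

(a1*a2 - b1*b2) + (a1*b2 + b1*a2)i
= (0 - 0) + (0 + (-25))i
= -25i


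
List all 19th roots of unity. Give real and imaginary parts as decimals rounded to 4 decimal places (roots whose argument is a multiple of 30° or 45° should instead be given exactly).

ω_k = e^(2πik/19) = cos(2πk/19) + i sin(2πk/19) for k = 0, 1, ..., 18
Roots: 1, 0.9458 + 0.3247i, 0.7891 + 0.6142i, 0.5469 + 0.8372i, 0.2455 + 0.9694i, -0.0826 + 0.9966i, -0.4017 + 0.9158i, -0.6773 + 0.7357i, -0.8795 + 0.4759i, -0.9864 + 0.1646i, -0.9864 - 0.1646i, -0.8795 - 0.4759i, -0.6773 - 0.7357i, -0.4017 - 0.9158i, -0.0826 - 0.9966i, 0.2455 - 0.9694i, 0.5469 - 0.8372i, 0.7891 - 0.6142i, 0.9458 - 0.3247i


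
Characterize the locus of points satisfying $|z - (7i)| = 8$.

|z - z0| = r describes a circle centered at z0 with radius r
Here z0 = 7i and r = 8
Locus: Circle centered at (0, 7) with radius 8


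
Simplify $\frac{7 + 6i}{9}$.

Divisor is real, so divide each part by 9:
= 7/9 + (2/3)i


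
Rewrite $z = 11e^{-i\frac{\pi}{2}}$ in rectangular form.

a = r cos θ = 11 * 0 = 0
b = r sin θ = 11 * -1 = -11
z = -11i


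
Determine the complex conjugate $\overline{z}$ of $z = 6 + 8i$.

If z = a + bi, then conjugate(z) = a - bi
conjugate(6 + 8i) = 6 - 8i


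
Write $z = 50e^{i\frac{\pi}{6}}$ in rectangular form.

a = r cos θ = 50 * sqrt(3)/2 = 25*sqrt(3)
b = r sin θ = 50 * 1/2 = 25
z = 25*sqrt(3) + 25i


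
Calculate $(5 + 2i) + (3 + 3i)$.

(5 + 3) + (2 + 3)i = 8 + 5i


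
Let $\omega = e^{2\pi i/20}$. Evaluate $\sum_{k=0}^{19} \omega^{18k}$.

Let ζ = ω^18 = e^(2πi·18/20). Since 20 ∤ 18, ζ ≠ 1.
Sum = Σ_{k=0}^{19} ζ^k = (ζ^20 - 1)/(ζ - 1) = (ω^{18·20} - 1)/(ζ - 1) = (1 - 1)/(ζ - 1) = 0


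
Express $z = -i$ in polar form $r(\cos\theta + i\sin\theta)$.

r = |z| = sqrt(a^2 + b^2) = sqrt((0)^2 + (-1)^2) = sqrt(0 + 1) = sqrt(1) = 1
a = 0 and b < 0, so z lies on the negative imaginary axis: θ = 270°
z = 1(cos 270° + i sin 270°)


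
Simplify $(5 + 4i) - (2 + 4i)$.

(5 - 2) + (4 - 4)i = 3


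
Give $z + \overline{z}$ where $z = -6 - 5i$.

z + conjugate(z) = (a + bi) + (a - bi) = 2a
= 2 * (-6) = -12


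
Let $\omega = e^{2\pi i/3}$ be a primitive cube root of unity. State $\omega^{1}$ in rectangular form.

ω^1 = e^(2πi·1/3) = e^(i·2π/3)
= cos(2π/3) + i sin(2π/3)
= -1/2 + (sqrt(3)/2)i


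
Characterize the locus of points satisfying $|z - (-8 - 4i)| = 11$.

|z - z0| = r describes a circle centered at z0 with radius r
Here z0 = -8 - 4i and r = 11
Locus: Circle centered at (-8, -4) with radius 11


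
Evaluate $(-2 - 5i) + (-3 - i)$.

(-2 + (-3)) + (-5 + (-1))i = -5 - 6i


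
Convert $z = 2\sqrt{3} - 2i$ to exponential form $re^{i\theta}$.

r = |z| = sqrt((2*sqrt(3))^2 + (-2)^2) = sqrt(12 + 4) = sqrt(16) = 4
θ = arctan(b/a) = arctan(-2/3.4641) (quadrant-adjusted) = -30° = -π/6
z = 4e^(-i*π/6)


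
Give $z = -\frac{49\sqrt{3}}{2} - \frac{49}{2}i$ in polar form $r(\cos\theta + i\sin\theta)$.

r = |z| = sqrt(a^2 + b^2) = sqrt((-49*sqrt(3)/2)^2 + (-49/2)^2) = sqrt(7203/4 + 2401/4) = sqrt(2401) = 49
θ = arctan(b/a) = arctan(-24.5/-42.4352) (quadrant-adjusted) = 210°
z = 49(cos 210° + i sin 210°)


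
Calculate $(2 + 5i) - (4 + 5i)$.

(2 - 4) + (5 - 5)i = -2


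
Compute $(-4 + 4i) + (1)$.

(-4 + 1) + (4 + 0)i = -3 + 4i


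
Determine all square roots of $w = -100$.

|w| = 100, arg(w) = 180°
Root modulus = 100^(1/2) = 10
Root arguments: θ_k = (180° + 360°k)/2 for k = 0, 1, ..., 1
Roots: 10i, -10i


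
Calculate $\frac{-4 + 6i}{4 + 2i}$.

Multiply numerator and denominator by conjugate (4 - 2i):
= (-4 + 6i)(4 - 2i) / (4^2 + 2^2)
= (-4 + 32i) / 20
Divide through by 4: (-1 + 8i) / 5
= -1/5 + (8/5)i


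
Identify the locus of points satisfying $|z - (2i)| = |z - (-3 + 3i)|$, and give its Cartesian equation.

|z - z1| = |z - z2| means z is equidistant from z1 and z2,
i.e. the perpendicular bisector of the segment from (0, 2) to (-3, 3) (midpoint (-3/2, 5/2)).
With z = x + yi, square both sides:
(x - 0)^2 + (y - 2)^2 = (x - (-3))^2 + (y - 3)^2
The x^2 and y^2 terms cancel: -6x + 2y = 18 - 4 = 14
Simplify: 3x - y = -7
Locus: Perpendicular bisector of the segment from (0, 2) to (-3, 3): the line 3x - y = -7


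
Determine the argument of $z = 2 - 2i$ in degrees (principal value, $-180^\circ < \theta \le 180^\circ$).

θ = arctan(b/a) = arctan(-2/2) (quadrant-adjusted) = -45°


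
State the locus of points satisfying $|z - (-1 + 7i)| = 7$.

|z - z0| = r describes a circle centered at z0 with radius r
Here z0 = -1 + 7i and r = 7
Locus: Circle centered at (-1, 7) with radius 7


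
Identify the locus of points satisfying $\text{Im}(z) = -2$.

Im(z) = y where z = x + yi; the equation y = -2 is satisfied by all points with that y-coordinate
Locus: Horizontal line y = -2


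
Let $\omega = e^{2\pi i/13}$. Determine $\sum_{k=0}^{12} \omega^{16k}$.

Let ζ = ω^16 = e^(2πi·16/13). Since 13 ∤ 16, ζ ≠ 1.
Sum = Σ_{k=0}^{12} ζ^k = (ζ^13 - 1)/(ζ - 1) = (ω^{16·13} - 1)/(ζ - 1) = (1 - 1)/(ζ - 1) = 0


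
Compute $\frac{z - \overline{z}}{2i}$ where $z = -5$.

z - conjugate(z) = 2bi
(z - conjugate(z))/(2i) = 2bi/(2i) = b = 0


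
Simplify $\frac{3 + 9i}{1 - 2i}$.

Multiply numerator and denominator by conjugate (1 + 2i):
= (3 + 9i)(1 + 2i) / (1^2 + (-2)^2)
= (-15 + 15i) / 5
= -3 + 3i


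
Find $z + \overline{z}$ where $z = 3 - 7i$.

z + conjugate(z) = (a + bi) + (a - bi) = 2a
= 2 * 3 = 6


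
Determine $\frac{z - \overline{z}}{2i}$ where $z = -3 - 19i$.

z - conjugate(z) = 2bi
(z - conjugate(z))/(2i) = 2bi/(2i) = b = -19


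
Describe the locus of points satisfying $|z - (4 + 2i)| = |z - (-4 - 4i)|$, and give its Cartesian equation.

|z - z1| = |z - z2| means z is equidistant from z1 and z2,
i.e. the perpendicular bisector of the segment from (4, 2) to (-4, -4) (midpoint (0, -1)).
With z = x + yi, square both sides:
(x - 4)^2 + (y - 2)^2 = (x - (-4))^2 + (y - (-4))^2
The x^2 and y^2 terms cancel: -16x + (-12)y = 32 - 20 = 12
Simplify: 4x + 3y = -3
Locus: Perpendicular bisector of the segment from (4, 2) to (-4, -4): the line 4x + 3y = -3


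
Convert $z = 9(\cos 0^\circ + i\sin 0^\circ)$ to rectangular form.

a = r cos θ = 9 * 1 = 9
b = r sin θ = 9 * 0 = 0
z = 9


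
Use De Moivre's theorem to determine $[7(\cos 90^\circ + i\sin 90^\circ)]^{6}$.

By De Moivre: z^n = r^n(cos(nθ) + i sin(nθ))
= 7^6(cos(6*90°) + i sin(6*90°))
= 117649(cos 180° + i sin 180°)
= -117649


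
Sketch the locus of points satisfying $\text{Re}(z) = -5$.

Re(z) = x where z = x + yi; the equation x = -5 is satisfied by all points with that x-coordinate
Locus: Vertical line x = -5


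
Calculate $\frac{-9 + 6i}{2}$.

Divisor is real, so divide each part by 2:
= -9/2 + 3i


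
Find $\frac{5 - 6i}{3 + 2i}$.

Multiply numerator and denominator by conjugate (3 - 2i):
= (5 - 6i)(3 - 2i) / (3^2 + 2^2)
= (3 - 28i) / 13
= 3/13 - (28/13)i


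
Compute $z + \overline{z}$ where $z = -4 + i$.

z + conjugate(z) = (a + bi) + (a - bi) = 2a
= 2 * (-4) = -8


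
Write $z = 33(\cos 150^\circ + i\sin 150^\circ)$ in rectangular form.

a = r cos θ = 33 * -sqrt(3)/2 = -33*sqrt(3)/2
b = r sin θ = 33 * 1/2 = 33/2
z = -33*sqrt(3)/2 + (33/2)i


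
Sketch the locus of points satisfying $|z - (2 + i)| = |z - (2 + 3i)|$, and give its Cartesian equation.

|z - z1| = |z - z2| means z is equidistant from z1 and z2,
i.e. the perpendicular bisector of the segment from (2, 1) to (2, 3) (midpoint (2, 2)).
With z = x + yi, square both sides:
(x - 2)^2 + (y - 1)^2 = (x - 2)^2 + (y - 3)^2
The x^2 and y^2 terms cancel: 0x + 4y = 13 - 5 = 8
Simplify: y = 2
Locus: Perpendicular bisector of the segment from (2, 1) to (2, 3): the line y = 2


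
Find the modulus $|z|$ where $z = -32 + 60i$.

|z| = sqrt(a^2 + b^2) = sqrt((-32)^2 + 60^2) = sqrt(4624) = 68


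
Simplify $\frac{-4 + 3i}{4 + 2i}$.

Multiply numerator and denominator by conjugate (4 - 2i):
= (-4 + 3i)(4 - 2i) / (4^2 + 2^2)
= (-10 + 20i) / 20
Divide through by 10: (-1 + 2i) / 2
= -1/2 + i


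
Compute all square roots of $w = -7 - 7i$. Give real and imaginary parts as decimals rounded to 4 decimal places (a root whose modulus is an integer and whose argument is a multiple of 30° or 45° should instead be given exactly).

|w| = sqrt(98) ≈ 9.899495, arg(w) = 225°
Root modulus = sqrt(98)^(1/2) ≈ 3.146346
Root arguments: θ_k = (225° + 360°k)/2 for k = 0, 1, ..., 1
Compute each root as (root modulus)(cos θ_k + i sin θ_k) using full-precision intermediates, then round to 4 decimal places.
Roots: -1.2041 + 2.9068i, 1.2041 - 2.9068i


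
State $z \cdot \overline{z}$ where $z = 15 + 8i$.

z * conjugate(z) = |z|^2 = a^2 + b^2
= 15^2 + 8^2 = 289


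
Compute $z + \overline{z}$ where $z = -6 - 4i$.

z + conjugate(z) = (a + bi) + (a - bi) = 2a
= 2 * (-6) = -12


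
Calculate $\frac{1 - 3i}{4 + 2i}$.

Multiply numerator and denominator by conjugate (4 - 2i):
= (1 - 3i)(4 - 2i) / (4^2 + 2^2)
= (-2 - 14i) / 20
Divide through by 2: (-1 - 7i) / 10
= -1/10 - (7/10)i


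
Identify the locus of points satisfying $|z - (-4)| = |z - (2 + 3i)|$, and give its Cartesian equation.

|z - z1| = |z - z2| means z is equidistant from z1 and z2,
i.e. the perpendicular bisector of the segment from (-4, 0) to (2, 3) (midpoint (-1, 3/2)).
With z = x + yi, square both sides:
(x - (-4))^2 + (y - 0)^2 = (x - 2)^2 + (y - 3)^2
The x^2 and y^2 terms cancel: 12x + 6y = 13 - 16 = -3
Simplify: 4x + 2y = -1
Locus: Perpendicular bisector of the segment from (-4, 0) to (2, 3): the line 4x + 2y = -1


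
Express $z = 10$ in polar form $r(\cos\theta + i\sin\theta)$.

r = |z| = sqrt(a^2 + b^2) = sqrt((10)^2 + (0)^2) = sqrt(100 + 0) = sqrt(100) = 10
b = 0 and a > 0, so z lies on the positive real axis: θ = 0°
z = 10(cos 0° + i sin 0°)


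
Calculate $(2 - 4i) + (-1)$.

(2 + (-1)) + (-4 + 0)i = 1 - 4i


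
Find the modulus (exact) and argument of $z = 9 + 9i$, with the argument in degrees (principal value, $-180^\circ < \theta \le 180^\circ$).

|z| = sqrt(9^2 + 9^2) = sqrt(162)
arg(z) = arctan(b/a) = arctan(9/9) (quadrant-adjusted) = 45°


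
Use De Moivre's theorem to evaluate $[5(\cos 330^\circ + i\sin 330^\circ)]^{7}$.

By De Moivre: z^n = r^n(cos(nθ) + i sin(nθ))
= 5^7(cos(7*330°) + i sin(7*330°))
= 78125(cos 150° + i sin 150°)
= -78125*sqrt(3)/2 + (78125/2)i


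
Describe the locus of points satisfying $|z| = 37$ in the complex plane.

|z| = 37 means sqrt(x^2 + y^2) = 37
This is a circle of radius 37 centered at the origin


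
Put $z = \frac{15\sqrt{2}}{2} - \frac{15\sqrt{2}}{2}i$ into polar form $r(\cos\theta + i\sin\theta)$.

r = |z| = sqrt(a^2 + b^2) = sqrt((15*sqrt(2)/2)^2 + (-15*sqrt(2)/2)^2) = sqrt(225/2 + 225/2) = sqrt(225) = 15
θ = arctan(b/a) = arctan(-10.6066/10.6066) (quadrant-adjusted) = 315°
z = 15(cos 315° + i sin 315°)


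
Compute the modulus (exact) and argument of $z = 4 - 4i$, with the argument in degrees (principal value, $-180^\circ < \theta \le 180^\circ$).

|z| = sqrt(4^2 + (-4)^2) = sqrt(32)
arg(z) = arctan(b/a) = arctan(-4/4) (quadrant-adjusted) = -45°


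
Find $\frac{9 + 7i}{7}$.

Divisor is real, so divide each part by 7:
= 9/7 + i


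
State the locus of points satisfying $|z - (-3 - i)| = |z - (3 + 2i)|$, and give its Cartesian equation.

|z - z1| = |z - z2| means z is equidistant from z1 and z2,
i.e. the perpendicular bisector of the segment from (-3, -1) to (3, 2) (midpoint (0, 1/2)).
With z = x + yi, square both sides:
(x - (-3))^2 + (y - (-1))^2 = (x - 3)^2 + (y - 2)^2
The x^2 and y^2 terms cancel: 12x + 6y = 13 - 10 = 3
Simplify: 4x + 2y = 1
Locus: Perpendicular bisector of the segment from (-3, -1) to (3, 2): the line 4x + 2y = 1


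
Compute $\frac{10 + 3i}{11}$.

Divisor is real, so divide each part by 11:
= 10/11 + (3/11)i


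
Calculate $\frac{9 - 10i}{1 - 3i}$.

Multiply numerator and denominator by conjugate (1 + 3i):
= (9 - 10i)(1 + 3i) / (1^2 + (-3)^2)
= (39 + 17i) / 10
= 39/10 + (17/10)i


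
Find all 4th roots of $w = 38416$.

|w| = 38416, arg(w) = 0°
Root modulus = 38416^(1/4) = 14
Root arguments: θ_k = (0° + 360°k)/4 for k = 0, 1, ..., 3
Roots: 14, 14i, -14, -14i


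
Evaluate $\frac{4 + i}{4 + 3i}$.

Multiply numerator and denominator by conjugate (4 - 3i):
= (4 + i)(4 - 3i) / (4^2 + 3^2)
= (19 - 8i) / 25
= 19/25 - (8/25)i


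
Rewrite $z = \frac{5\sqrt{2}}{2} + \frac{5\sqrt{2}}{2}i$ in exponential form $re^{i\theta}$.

r = |z| = sqrt((5*sqrt(2)/2)^2 + (5*sqrt(2)/2)^2) = sqrt(25/2 + 25/2) = sqrt(25) = 5
θ = arctan(b/a) = arctan(3.5355/3.5355) (quadrant-adjusted) = 45° = π/4
z = 5e^(i*π/4)


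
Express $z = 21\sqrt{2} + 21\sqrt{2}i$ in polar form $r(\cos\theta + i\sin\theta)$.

r = |z| = sqrt(a^2 + b^2) = sqrt((21*sqrt(2))^2 + (21*sqrt(2))^2) = sqrt(882 + 882) = sqrt(1764) = 42
θ = arctan(b/a) = arctan(29.6985/29.6985) (quadrant-adjusted) = 45°
z = 42(cos 45° + i sin 45°)


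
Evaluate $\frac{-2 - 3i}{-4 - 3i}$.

Multiply numerator and denominator by conjugate (-4 + 3i):
= (-2 - 3i)(-4 + 3i) / ((-4)^2 + (-3)^2)
= (17 + 6i) / 25
= 17/25 + (6/25)i


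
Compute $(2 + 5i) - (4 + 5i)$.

(2 - 4) + (5 - 5)i = -2


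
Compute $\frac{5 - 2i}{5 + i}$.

Multiply numerator and denominator by conjugate (5 - i):
= (5 - 2i)(5 - i) / (5^2 + 1^2)
= (23 - 15i) / 26
= 23/26 - (15/26)i


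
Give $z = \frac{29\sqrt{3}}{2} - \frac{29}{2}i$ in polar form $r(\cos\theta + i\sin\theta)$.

r = |z| = sqrt(a^2 + b^2) = sqrt((29*sqrt(3)/2)^2 + (-29/2)^2) = sqrt(2523/4 + 841/4) = sqrt(841) = 29
θ = arctan(b/a) = arctan(-14.5/25.1147) (quadrant-adjusted) = 330°
z = 29(cos 330° + i sin 330°)


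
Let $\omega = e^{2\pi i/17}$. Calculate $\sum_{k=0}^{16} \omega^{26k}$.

Let ζ = ω^26 = e^(2πi·26/17). Since 17 ∤ 26, ζ ≠ 1.
Sum = Σ_{k=0}^{16} ζ^k = (ζ^17 - 1)/(ζ - 1) = (ω^{26·17} - 1)/(ζ - 1) = (1 - 1)/(ζ - 1) = 0


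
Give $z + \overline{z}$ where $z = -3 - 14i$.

z + conjugate(z) = (a + bi) + (a - bi) = 2a
= 2 * (-3) = -6


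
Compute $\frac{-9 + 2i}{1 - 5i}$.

Multiply numerator and denominator by conjugate (1 + 5i):
= (-9 + 2i)(1 + 5i) / (1^2 + (-5)^2)
= (-19 - 43i) / 26
= -19/26 - (43/26)i


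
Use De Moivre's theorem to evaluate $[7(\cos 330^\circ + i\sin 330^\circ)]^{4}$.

By De Moivre: z^n = r^n(cos(nθ) + i sin(nθ))
= 7^4(cos(4*330°) + i sin(4*330°))
= 2401(cos 240° + i sin 240°)
= -2401/2 - (2401*sqrt(3)/2)i


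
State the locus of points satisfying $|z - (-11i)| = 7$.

|z - z0| = r describes a circle centered at z0 with radius r
Here z0 = -11i and r = 7
Locus: Circle centered at (0, -11) with radius 7


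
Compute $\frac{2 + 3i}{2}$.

Divisor is real, so divide each part by 2:
= 1 + (3/2)i


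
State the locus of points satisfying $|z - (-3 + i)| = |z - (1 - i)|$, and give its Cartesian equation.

|z - z1| = |z - z2| means z is equidistant from z1 and z2,
i.e. the perpendicular bisector of the segment from (-3, 1) to (1, -1) (midpoint (-1, 0)).
With z = x + yi, square both sides:
(x - (-3))^2 + (y - 1)^2 = (x - 1)^2 + (y - (-1))^2
The x^2 and y^2 terms cancel: 8x + (-4)y = 2 - 10 = -8
Simplify: 2x - y = -2
Locus: Perpendicular bisector of the segment from (-3, 1) to (1, -1): the line 2x - y = -2


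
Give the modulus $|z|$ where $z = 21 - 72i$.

|z| = sqrt(a^2 + b^2) = sqrt(21^2 + (-72)^2) = sqrt(5625) = 75


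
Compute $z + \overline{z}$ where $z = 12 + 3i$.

z + conjugate(z) = (a + bi) + (a - bi) = 2a
= 2 * 12 = 24


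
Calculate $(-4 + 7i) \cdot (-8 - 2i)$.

(a1*a2 - b1*b2) + (a1*b2 + b1*a2)i
= (32 - (-14)) + (8 + (-56))i
= 46 - 48i


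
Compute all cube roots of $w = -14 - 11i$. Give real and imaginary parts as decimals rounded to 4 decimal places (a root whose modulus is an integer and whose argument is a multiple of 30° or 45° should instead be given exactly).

|w| = sqrt(317) ≈ 17.804494, arg(w) ≈ 218.157227°
Root modulus = sqrt(317)^(1/3) ≈ 2.611218
Root arguments: θ_k = (arg(w) + 360°k)/3 for k = 0, 1, ..., 2
Compute each root as (root modulus)(cos θ_k + i sin θ_k) using full-precision intermediates, then round to 4 decimal places.
Roots: 0.7757 + 2.4933i, -2.5471 - 0.5749i, 1.7715 - 1.9184i


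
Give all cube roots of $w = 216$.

|w| = 216, arg(w) = 0°
Root modulus = 216^(1/3) = 6
Root arguments: θ_k = (0° + 360°k)/3 for k = 0, 1, ..., 2
Roots: 6, -3 + 3*sqrt(3)i, -3 - 3*sqrt(3)i
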